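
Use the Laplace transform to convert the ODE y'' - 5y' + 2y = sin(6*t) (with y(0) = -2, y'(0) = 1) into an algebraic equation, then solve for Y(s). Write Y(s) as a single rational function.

Y(s) = (-2*s^3 + 11*s^2 - 72*s + 402)/(s^4 - 5*s^3 + 38*s^2 - 180*s + 72)

Laplace-transform each side.
With L{y''} = s^2 Y - s·y(0) - y'(0) and L{y'} = sY - y(0), with y(0) = -2, y'(0) = 1: the LHS transforms to (s^2 - 5*s + 2)Y - (-2*s + 11).
The right side is L{sin(6*t)} = 6/(s^2 + 36).
So (s^2 - 5*s + 2)Y = 6/(s^2 + 36) + (-2*s + 11).
Divide through and combine into a single rational function.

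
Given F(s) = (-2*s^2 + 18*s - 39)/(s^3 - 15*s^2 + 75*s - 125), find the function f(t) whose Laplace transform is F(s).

Factor the denominator: s^3 - 15*s^2 + 75*s - 125 = (s - 5)^3.
Partial fraction decomposition gives [-2/(s - 5)] + [-2/(s - 5)^2] + [(s - 5)^(-3)].
Invert each term: -2/(s - 5) ↔ -2e^(5t); -2/(s - 5)^2 ↔ -2t·e^(5t); 1/(s - 5)^3 ↔ (1/2)t^2·e^(5t).

f(t) = t^2*exp(5*t)/2 - 2*t*exp(5*t) - 2*exp(5*t)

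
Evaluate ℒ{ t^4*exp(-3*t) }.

L{t^4} = 4!/s^5 = 24/s^5.
By the first shifting theorem, multiplying by e^(-3t) replaces s with s + 3.

24/(s + 3)^5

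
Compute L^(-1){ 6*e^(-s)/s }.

The factor e^(-s) signals a time shift by c = 1 (second shifting theorem).
L{6} = 6/s, so L^-1{6/s} = 6.
Hence the inverse is u(t - 1) times that function evaluated at t - 1.

Heaviside(t - 1)*(6)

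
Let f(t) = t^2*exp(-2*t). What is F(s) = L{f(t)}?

L{e^(-2t)} = 1/(s + 2).
Then apply L{t^2·g(t)} = (-1)^2 d^2/ds^2[G(s)] with G(s) = 1/(s + 2):
differentiating 2 times and applying the sign gives 2/(s + 2)^3.

F(s) = 2/(s + 2)^3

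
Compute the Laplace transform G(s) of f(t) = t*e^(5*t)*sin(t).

L{sin(t)} = 1/(s^2 + 1).
Multiplying by e^(5t) shifts s → s - 5, so L{e^(5*t)*sin(t)} = 1/((s - 5)^2 + 1).
Then apply L{t·g(t)} = -d/ds[H(s)] with H(s) = 1/((s - 5)^2 + 1):
differentiating 1 time and applying the sign gives 2*(s - 5)/(s^2 - 10*s + 26)^2.

G(s) = 2*(s - 5)/(s^2 - 10*s + 26)^2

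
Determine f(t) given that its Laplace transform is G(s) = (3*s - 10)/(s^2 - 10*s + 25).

Factor the denominator: s^2 - 10*s + 25 = (s - 5)^2.
Partial fraction decomposition gives [3/(s - 5)] + [5/(s - 5)^2].
Invert each term: 3/(s - 5) ↔ 3e^(5t); 5/(s - 5)^2 ↔ 5t·e^(5t).

f(t) = 5*t*exp(5*t) + 3*exp(5*t)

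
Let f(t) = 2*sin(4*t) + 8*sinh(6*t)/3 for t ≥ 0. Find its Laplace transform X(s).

X(s) = 8/(s^2 + 16) + 16/(s^2 - 36)

Apply the Laplace transform termwise.
(2)·[L{sin(4t)} = 4/(s^2 + 16)]; (8/3)·[L{sinh(6t)} = 6/(s^2 - 36)].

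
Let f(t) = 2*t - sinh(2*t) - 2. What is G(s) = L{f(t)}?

By linearity of the Laplace transform, transform each term separately.
L{-2} = -2/s; (-1)·[L{sinh(2t)} = 2/(s^2 - 4)]; (2)·[L{t} = 1!/s^2 = 1/s^2].

G(s) = -2/(s^2 - 4) - 2/s + 2/s^2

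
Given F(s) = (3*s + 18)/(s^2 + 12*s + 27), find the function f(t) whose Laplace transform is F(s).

Rewrite the denominator: s^2 + 12*s + 27 = (s + 6)^2 - 9.
The form in (s + 6) signals a first-shifting-theorem factor e^(-6t).
Since L{cosh(3t)} = s/(s^2 - 9), the inverse is exp(-6*t)*cosh(3*t), scaled by 3.

f(t) = 3*exp(-6*t)*cosh(3*t)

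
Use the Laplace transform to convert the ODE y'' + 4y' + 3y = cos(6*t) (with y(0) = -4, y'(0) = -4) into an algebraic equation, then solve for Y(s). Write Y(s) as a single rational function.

Apply the Laplace transform to the equation.
The derivative rules (L{y''} = s^2 Y - s·y(0) - y'(0) and L{y'} = sY - y(0), with y(0) = -4, y'(0) = -4) turn the left side into (s^2 + 4*s + 3)Y - (-4*s - 20).
The right side is L{cos(6*t)} = s/(s^2 + 36).
So (s^2 + 4*s + 3)Y = s/(s^2 + 36) + (-4*s - 20).
Divide through and combine into a single rational function.

Y(s) = (-4*s^3 - 20*s^2 - 143*s - 720)/(s^4 + 4*s^3 + 39*s^2 + 144*s + 108)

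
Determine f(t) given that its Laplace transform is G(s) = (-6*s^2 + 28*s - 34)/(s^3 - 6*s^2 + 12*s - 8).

Factor the denominator: s^3 - 6*s^2 + 12*s - 8 = (s - 2)^3.
Partial fraction decomposition gives [-6/(s - 2)] + [4/(s - 2)^2] + [-2/(s - 2)^3].
Invert each term: -6/(s - 2) ↔ -6e^(2t); 4/(s - 2)^2 ↔ 4t·e^(2t); -2/(s - 2)^3 ↔ (-1)t^2·e^(2t).

f(t) = -t^2*exp(2*t) + 4*t*exp(2*t) - 6*exp(2*t)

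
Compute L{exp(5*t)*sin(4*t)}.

4/((s - 5)^2 + 16)

L{sin(4t)} = 4/(s^2 + 16).
By the first shifting theorem, multiplying by e^(5t) replaces s with s - 5.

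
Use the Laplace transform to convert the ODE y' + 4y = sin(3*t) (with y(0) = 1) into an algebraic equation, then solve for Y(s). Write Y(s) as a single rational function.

Apply the Laplace transform to the equation.
The derivative rules (L{y'} = sY - y(0) = sY - 1) turn the left side into (s + 4)Y - (1).
The right side is L{sin(3*t)} = 3/(s^2 + 9).
So (s + 4)Y = 3/(s^2 + 9) + (1).
Solve for Y(s) and write it as one ratio of polynomials.

Y(s) = (s^2 + 12)/(s^3 + 4*s^2 + 9*s + 36)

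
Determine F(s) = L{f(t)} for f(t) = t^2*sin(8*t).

L{sin(8t)} = 8/(s^2 + 64).
Then apply L{t^2·g(t)} = (-1)^2 d^2/ds^2[G(s)] with G(s) = 8/(s^2 + 64):
differentiating 2 times and applying the sign gives 16*(3*s^2 - 64)/(s^2 + 64)^3.

F(s) = 16*(3*s^2 - 64)/(s^2 + 64)^3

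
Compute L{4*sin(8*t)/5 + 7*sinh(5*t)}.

32/(5*(s^2 + 64)) + 35/(s^2 - 25)

Apply the Laplace transform termwise.
(7)·[L{sinh(5t)} = 5/(s^2 - 25)]; (4/5)·[L{sin(8t)} = 8/(s^2 + 64)].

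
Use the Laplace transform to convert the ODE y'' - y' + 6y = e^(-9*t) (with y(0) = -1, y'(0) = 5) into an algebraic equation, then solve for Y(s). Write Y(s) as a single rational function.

Y(s) = (-s^2 - 3*s + 55)/(s^3 + 8*s^2 - 3*s + 54)

Take the Laplace transform of both sides.
Using L{y''} = s^2 Y - s·y(0) - y'(0) and L{y'} = sY - y(0), with y(0) = -1, y'(0) = 5, the left side becomes (s^2 - s + 6)Y - (-s + 6).
The right side is L{e^(-9*t)} = 1/(s + 9).
So (s^2 - s + 6)Y = 1/(s + 9) + (-s + 6).
Divide through and combine into a single rational function.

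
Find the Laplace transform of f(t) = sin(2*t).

2/(s^2 + 4)

L{sin(2t)} = 2/(s^2 + 4).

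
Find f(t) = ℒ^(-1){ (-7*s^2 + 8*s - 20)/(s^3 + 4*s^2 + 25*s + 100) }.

Factor the denominator: s^3 + 4*s^2 + 25*s + 100 = (s + 4)*(s^2 + 25).
Partial fraction decomposition gives [-4/(s + 4)] + [-3*s/(s^2 + 25)] + [20/(s^2 + 25)].
Invert each term: -4/(s + 4) ↔ -4e^(-4t); -3·s/(s^2 + 25) ↔ -3cos(5t); 4·5/(s^2 + 25) ↔ 4sin(5t).

f(t) = 4*sin(5*t) - 3*cos(5*t) - 4*exp(-4*t)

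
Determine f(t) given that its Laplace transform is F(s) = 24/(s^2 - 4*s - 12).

Rewrite the denominator: s^2 - 4*s - 12 = (s - 2)^2 - 16.
The form in (s - 2) signals a first-shifting-theorem factor e^(2t).
Since L{sinh(4t)} = 4/(s^2 - 16), the inverse is e^(2*t)*sinh(4*t), scaled by 6.

f(t) = 6*exp(2*t)*sinh(4*t)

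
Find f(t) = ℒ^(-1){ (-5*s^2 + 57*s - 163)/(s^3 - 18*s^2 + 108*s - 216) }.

Factor the denominator: s^3 - 18*s^2 + 108*s - 216 = (s - 6)^3.
Partial fraction decomposition gives [-5/(s - 6)] + [-3/(s - 6)^2] + [-1/(s - 6)^3].
Invert each term: -5/(s - 6) ↔ -5e^(6t); -3/(s - 6)^2 ↔ -3t·e^(6t); -1/(s - 6)^3 ↔ (-1/2)t^2·e^(6t).

f(t) = -t^2*exp(6*t)/2 - 3*t*exp(6*t) - 5*exp(6*t)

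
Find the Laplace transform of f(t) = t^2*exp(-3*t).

2/(s + 3)^3

L{e^(-3t)} = 1/(s + 3).
Then apply L{t^2·g(t)} = (-1)^2 d^2/ds^2[G(s)] with G(s) = 1/(s + 3):
differentiating 2 times and applying the sign gives 2/(s + 3)^3.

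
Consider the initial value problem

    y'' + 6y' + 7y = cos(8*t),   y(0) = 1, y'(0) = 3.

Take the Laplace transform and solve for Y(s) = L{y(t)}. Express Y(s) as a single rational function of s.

Apply the Laplace transform to the equation.
The derivative rules (L{y''} = s^2 Y - s·y(0) - y'(0) and L{y'} = sY - y(0), with y(0) = 1, y'(0) = 3) turn the left side into (s^2 + 6*s + 7)Y - (s + 9).
The right side is L{cos(8*t)} = s/(s^2 + 64).
So (s^2 + 6*s + 7)Y = s/(s^2 + 64) + (s + 9).
Isolate Y and clear denominators.

Y(s) = (s^3 + 9*s^2 + 65*s + 576)/(s^4 + 6*s^3 + 71*s^2 + 384*s + 448)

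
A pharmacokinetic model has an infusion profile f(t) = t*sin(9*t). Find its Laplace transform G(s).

L{sin(9t)} = 9/(s^2 + 81).
Then apply L{t·g(t)} = -d/ds[H(s)] with H(s) = 9/(s^2 + 81):
differentiating 1 time and applying the sign gives 18*s/(s^2 + 81)^2.

G(s) = 18*s/(s^2 + 81)^2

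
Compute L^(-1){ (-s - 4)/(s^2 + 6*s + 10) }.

-exp(-3*t)*sin(t) - exp(-3*t)*cos(t)

Complete the square in the denominator: s^2 + 6*s + 10 = (s + 3)^2 + 1^2.
Split the numerator to match: -s - 4 = -1·(s + 3) - 1·1.
Invert each term: -1·(s + 3)/((s + 3)^2 + 1) ↔ -e^(-3t)cos(t); -1·1/((s + 3)^2 + 1) ↔ -e^(-3t)sin(t).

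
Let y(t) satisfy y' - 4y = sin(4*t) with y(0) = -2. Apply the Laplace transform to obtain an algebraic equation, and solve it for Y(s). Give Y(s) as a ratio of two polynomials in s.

Apply the Laplace transform to the equation.
The derivative rules (L{y'} = sY - y(0) = sY - (-2)) turn the left side into (s - 4)Y - (-2).
The right side is L{sin(4*t)} = 4/(s^2 + 16).
So (s - 4)Y = 4/(s^2 + 16) + (-2).
Isolate Y and clear denominators.

Y(s) = (-2*s^2 - 28)/(s^3 - 4*s^2 + 16*s - 64)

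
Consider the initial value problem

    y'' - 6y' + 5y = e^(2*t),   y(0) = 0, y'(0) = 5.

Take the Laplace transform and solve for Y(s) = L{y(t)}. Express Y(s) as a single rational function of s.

Transform both sides with L{·}.
The derivative rules (L{y''} = s^2 Y - s·y(0) - y'(0) and L{y'} = sY - y(0), with y(0) = 0, y'(0) = 5) turn the left side into (s^2 - 6*s + 5)Y - (5).
The right side is L{e^(2*t)} = 1/(s - 2).
So (s^2 - 6*s + 5)Y = 1/(s - 2) + (5).
Solve for Y(s) and write it as one ratio of polynomials.

Y(s) = (5*s - 9)/(s^3 - 8*s^2 + 17*s - 10)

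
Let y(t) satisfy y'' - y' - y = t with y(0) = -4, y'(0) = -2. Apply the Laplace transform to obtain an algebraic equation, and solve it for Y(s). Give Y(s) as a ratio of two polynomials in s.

Y(s) = (-4*s^3 + 2*s^2 + 1)/(s^4 - s^3 - s^2)

Laplace-transform each side.
With L{y''} = s^2 Y - s·y(0) - y'(0) and L{y'} = sY - y(0), with y(0) = -4, y'(0) = -2: the LHS transforms to (s^2 - s - 1)Y - (-4*s + 2).
The right side is L{t} = s^(-2).
So (s^2 - s - 1)Y = s^(-2) + (-4*s + 2).
Solve for Y(s) and write it as one ratio of polynomials.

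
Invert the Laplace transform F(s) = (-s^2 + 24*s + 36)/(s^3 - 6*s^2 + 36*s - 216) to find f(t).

Factor the denominator: s^3 - 6*s^2 + 36*s - 216 = (s - 6)*(s^2 + 36).
Partial fraction decomposition gives [2/(s - 6)] + [-3*s/(s^2 + 36)] + [6/(s^2 + 36)].
Invert each term: 2/(s - 6) ↔ 2e^(6t); -3·s/(s^2 + 36) ↔ -3cos(6t); 1·6/(s^2 + 36) ↔ sin(6t).

f(t) = 2*exp(6*t) + sin(6*t) - 3*cos(6*t)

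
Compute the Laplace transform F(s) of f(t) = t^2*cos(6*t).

F(s) = 2*s*(s^2 - 108)/(s^2 + 36)^3

L{cos(6t)} = s/(s^2 + 36).
Then apply L{t^2·g(t)} = (-1)^2 d^2/ds^2[G(s)] with G(s) = s/(s^2 + 36):
differentiating 2 times and applying the sign gives 2*s*(s^2 - 108)/(s^2 + 36)^3.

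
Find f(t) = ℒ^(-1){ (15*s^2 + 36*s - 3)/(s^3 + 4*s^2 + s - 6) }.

f(t) = 4*exp(t) + 5*exp(-2*t) + 6*exp(-3*t)

Factor the denominator: s^3 + 4*s^2 + s - 6 = (s - 1)*(s + 2)*(s + 3).
Partial fraction decomposition gives [5/(s + 2)] + [4/(s - 1)] + [6/(s + 3)].
Invert each term: 5/(s + 2) ↔ 5e^(-2t); 4/(s - 1) ↔ 4e^(t); 6/(s + 3) ↔ 6e^(-3t).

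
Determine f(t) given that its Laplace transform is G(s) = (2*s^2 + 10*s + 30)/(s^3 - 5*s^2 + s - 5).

f(t) = 5*exp(5*t) - 5*sin(t) - 3*cos(t)

Factor the denominator: s^3 - 5*s^2 + s - 5 = (s - 5)*(s^2 + 1).
Partial fraction decomposition gives [5/(s - 5)] + [-3*s/(s^2 + 1)] + [-5/(s^2 + 1)].
Invert each term: 5/(s - 5) ↔ 5e^(5t); -3·s/(s^2 + 1) ↔ -3cos(t); -5·1/(s^2 + 1) ↔ -5sin(t).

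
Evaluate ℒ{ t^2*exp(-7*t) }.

2/(s + 7)^3

L{e^(-7t)} = 1/(s + 7).
Then apply L{t^2·g(t)} = (-1)^2 d^2/ds^2[G(s)] with G(s) = 1/(s + 7):
differentiating 2 times and applying the sign gives 2/(s + 7)^3.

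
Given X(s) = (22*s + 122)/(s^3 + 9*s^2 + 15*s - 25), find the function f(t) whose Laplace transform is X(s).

f(t) = -2*t*exp(-5*t) + 4*exp(t) - 4*exp(-5*t)

Factor the denominator: s^3 + 9*s^2 + 15*s - 25 = (s - 1)*(s + 5)^2.
Partial fraction decomposition gives [-4/(s + 5)] + [-2/(s + 5)^2] + [4/(s - 1)].
Invert each term: -4/(s + 5) ↔ -4e^(-5t); -2/(s + 5)^2 ↔ -2t·e^(-5t); 4/(s - 1) ↔ 4e^(t).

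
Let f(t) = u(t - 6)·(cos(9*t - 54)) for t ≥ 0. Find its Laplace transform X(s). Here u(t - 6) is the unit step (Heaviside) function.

X(s) = s*exp(-6*s)/(s^2 + 81)

By the second shifting theorem, L{u(t - c)·g(t - c)} = e^(-cs)·G(s) with c = 6 and G(s) = L{g(t)}.
L{cos(9t)} = s/(s^2 + 81).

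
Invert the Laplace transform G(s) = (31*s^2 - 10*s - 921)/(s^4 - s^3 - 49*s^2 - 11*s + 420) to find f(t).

f(t) = exp(7*t) + 3*exp(3*t) - 5*exp(-4*t) + exp(-5*t)

Factor the denominator: s^4 - s^3 - 49*s^2 - 11*s + 420 = (s - 7)*(s - 3)*(s + 4)*(s + 5).
Partial fraction decomposition gives [-5/(s + 4)] + [3/(s - 3)] + [1/(s + 5)] + [1/(s - 7)].
Invert each term: -5/(s + 4) ↔ -5e^(-4t); 3/(s - 3) ↔ 3e^(3t); 1/(s + 5) ↔ e^(-5t); 1/(s - 7) ↔ e^(7t).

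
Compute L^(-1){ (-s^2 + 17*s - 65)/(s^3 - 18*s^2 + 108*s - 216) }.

Factor the denominator: s^3 - 18*s^2 + 108*s - 216 = (s - 6)^3.
Partial fraction decomposition gives [-1/(s - 6)] + [5/(s - 6)^2] + [(s - 6)^(-3)].
Invert each term: -1/(s - 6) ↔ -e^(6t); 5/(s - 6)^2 ↔ 5t·e^(6t); 1/(s - 6)^3 ↔ (1/2)t^2·e^(6t).

t^2*exp(6*t)/2 + 5*t*exp(6*t) - exp(6*t)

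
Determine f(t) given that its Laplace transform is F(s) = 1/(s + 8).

Since L{e^(-8t)} = 1/(s + 8), the inverse is e^(-8*t).

f(t) = exp(-8*t)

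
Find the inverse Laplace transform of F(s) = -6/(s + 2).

Since L{e^(-2t)} = 1/(s + 2), the inverse is exp(-2*t), scaled by -6.

-6*exp(-2*t)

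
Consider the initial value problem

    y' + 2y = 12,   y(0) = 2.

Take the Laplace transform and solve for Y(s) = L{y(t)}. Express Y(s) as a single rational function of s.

Laplace-transform each side.
The derivative rules (L{y'} = sY - y(0) = sY - 2) turn the left side into (s + 2)Y - (2).
The right side is L{12} = 12/s.
So (s + 2)Y = 12/s + (2).
Isolate Y and clear denominators.

Y(s) = (2*s + 12)/(s^2 + 2*s)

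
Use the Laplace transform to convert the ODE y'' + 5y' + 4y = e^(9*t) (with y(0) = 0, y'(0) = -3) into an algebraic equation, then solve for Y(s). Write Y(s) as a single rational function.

Apply the Laplace transform to the equation.
Using L{y''} = s^2 Y - s·y(0) - y'(0) and L{y'} = sY - y(0), with y(0) = 0, y'(0) = -3, the left side becomes (s^2 + 5*s + 4)Y - (-3).
The right side is L{e^(9*t)} = 1/(s - 9).
So (s^2 + 5*s + 4)Y = 1/(s - 9) + (-3).
Isolate Y and clear denominators.

Y(s) = (-3*s + 28)/(s^3 - 4*s^2 - 41*s - 36)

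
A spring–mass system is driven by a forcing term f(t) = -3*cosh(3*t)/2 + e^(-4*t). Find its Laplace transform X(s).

X(s) = -3*s/(2*(s^2 - 9)) + 1/(s + 4)

Apply the Laplace transform termwise.
L{e^(-4t)} = 1/(s + 4); (-3/2)·[L{cosh(3t)} = s/(s^2 - 9)].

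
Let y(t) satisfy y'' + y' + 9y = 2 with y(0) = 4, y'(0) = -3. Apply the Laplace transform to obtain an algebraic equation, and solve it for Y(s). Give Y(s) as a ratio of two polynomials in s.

Y(s) = (4*s^2 + s + 2)/(s^3 + s^2 + 9*s)

Transform both sides with L{·}.
The derivative rules (L{y''} = s^2 Y - s·y(0) - y'(0) and L{y'} = sY - y(0), with y(0) = 4, y'(0) = -3) turn the left side into (s^2 + s + 9)Y - (4*s + 1).
The right side is L{2} = 2/s.
So (s^2 + s + 9)Y = 2/s + (4*s + 1).
Isolate Y and clear denominators.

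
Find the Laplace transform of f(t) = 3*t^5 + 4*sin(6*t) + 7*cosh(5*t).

Apply the Laplace transform termwise.
(3)·[L{t^5} = 5!/s^6 = 120/s^6]; (4)·[L{sin(6t)} = 6/(s^2 + 36)]; (7)·[L{cosh(5t)} = s/(s^2 - 25)].

7*s/(s^2 - 25) + 24/(s^2 + 36) + 360/s^6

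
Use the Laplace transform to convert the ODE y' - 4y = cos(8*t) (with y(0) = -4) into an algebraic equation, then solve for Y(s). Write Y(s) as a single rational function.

Take the Laplace transform of both sides.
Using L{y'} = sY - y(0) = sY - (-4), the left side becomes (s - 4)Y - (-4).
The right side is L{cos(8*t)} = s/(s^2 + 64).
So (s - 4)Y = s/(s^2 + 64) + (-4).
Divide through and combine into a single rational function.

Y(s) = (-4*s^2 + s - 256)/(s^3 - 4*s^2 + 64*s - 256)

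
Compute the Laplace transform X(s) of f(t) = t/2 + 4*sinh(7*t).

X(s) = 28/(s^2 - 49) + 1/(2*s^2)

The transform is linear, so treat each term independently.
(4)·[L{sinh(7t)} = 7/(s^2 - 49)]; (1/2)·[L{t} = 1!/s^2 = 1/s^2].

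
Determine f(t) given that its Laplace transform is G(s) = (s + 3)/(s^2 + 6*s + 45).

f(t) = exp(-3*t)*cos(6*t)

Rewrite the denominator: s^2 + 6*s + 45 = (s + 3)^2 + 36.
The form in (s + 3) signals a first-shifting-theorem factor e^(-3t).
Since L{cos(6t)} = s/(s^2 + 36), the inverse is e^(-3*t)*cos(6*t).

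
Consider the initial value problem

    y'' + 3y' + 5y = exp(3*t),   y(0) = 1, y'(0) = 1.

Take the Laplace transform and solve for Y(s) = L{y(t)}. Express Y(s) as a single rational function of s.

Y(s) = (s^2 + s - 11)/(s^3 - 4*s - 15)

Laplace-transform each side.
Using L{y''} = s^2 Y - s·y(0) - y'(0) and L{y'} = sY - y(0), with y(0) = 1, y'(0) = 1, the left side becomes (s^2 + 3*s + 5)Y - (s + 4).
The right side is L{exp(3*t)} = 1/(s - 3).
So (s^2 + 3*s + 5)Y = 1/(s - 3) + (s + 4).
Divide through and combine into a single rational function.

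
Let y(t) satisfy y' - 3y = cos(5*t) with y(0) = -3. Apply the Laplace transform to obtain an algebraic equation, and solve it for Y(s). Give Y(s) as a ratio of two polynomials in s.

Take the Laplace transform of both sides.
The derivative rules (L{y'} = sY - y(0) = sY - (-3)) turn the left side into (s - 3)Y - (-3).
The right side is L{cos(5*t)} = s/(s^2 + 25).
So (s - 3)Y = s/(s^2 + 25) + (-3).
Solve for Y(s) and write it as one ratio of polynomials.

Y(s) = (-3*s^2 + s - 75)/(s^3 - 3*s^2 + 25*s - 75)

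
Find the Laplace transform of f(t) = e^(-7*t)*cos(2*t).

(s + 7)/((s + 7)^2 + 4)

L{cos(2t)} = s/(s^2 + 4).
By the first shifting theorem, multiplying by e^(-7t) replaces s with s + 7.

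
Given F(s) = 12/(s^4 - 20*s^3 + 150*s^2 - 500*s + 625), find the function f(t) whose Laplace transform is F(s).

Rewrite the denominator: s^4 - 20*s^3 + 150*s^2 - 500*s + 625 = (s - 5)^4.
The form in (s - 5) signals a first-shifting-theorem factor e^(5t).
Since L{t^3} = 3!/s^4 = 6/s^4, the inverse is t^3*e^(5*t), scaled by 2.

f(t) = 2*t^3*exp(5*t)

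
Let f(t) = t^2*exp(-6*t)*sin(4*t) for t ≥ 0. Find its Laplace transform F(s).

F(s) = 8*(3*s^2 + 36*s + 92)/(s^2 + 12*s + 52)^3

L{sin(4t)} = 4/(s^2 + 16).
Multiplying by e^(-6t) shifts s → s + 6, so L{exp(-6*t)*sin(4*t)} = 4/((s + 6)^2 + 16).
Then apply L{t^2·g(t)} = (-1)^2 d^2/ds^2[G(s)] with G(s) = 4/((s + 6)^2 + 16):
differentiating 2 times and applying the sign gives 8*(3*s^2 + 36*s + 92)/(s^2 + 12*s + 52)^3.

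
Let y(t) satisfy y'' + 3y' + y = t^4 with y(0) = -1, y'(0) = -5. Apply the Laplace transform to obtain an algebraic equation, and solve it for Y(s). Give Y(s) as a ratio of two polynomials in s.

Apply the Laplace transform to the equation.
The derivative rules (L{y''} = s^2 Y - s·y(0) - y'(0) and L{y'} = sY - y(0), with y(0) = -1, y'(0) = -5) turn the left side into (s^2 + 3*s + 1)Y - (-s - 8).
The right side is L{t^4} = 24/s^5.
So (s^2 + 3*s + 1)Y = 24/s^5 + (-s - 8).
Isolate Y and clear denominators.

Y(s) = (-s^6 - 8*s^5 + 24)/(s^7 + 3*s^6 + s^5)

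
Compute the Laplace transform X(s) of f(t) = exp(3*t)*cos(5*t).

L{cos(5t)} = s/(s^2 + 25).
By the first shifting theorem, multiplying by e^(3t) replaces s with s - 3.

X(s) = (s - 3)/((s - 3)^2 + 25)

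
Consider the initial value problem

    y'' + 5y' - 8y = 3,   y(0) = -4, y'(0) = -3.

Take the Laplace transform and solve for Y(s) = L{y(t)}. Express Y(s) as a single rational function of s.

Take the Laplace transform of both sides.
Using L{y''} = s^2 Y - s·y(0) - y'(0) and L{y'} = sY - y(0), with y(0) = -4, y'(0) = -3, the left side becomes (s^2 + 5*s - 8)Y - (-4*s - 23).
The right side is L{3} = 3/s.
So (s^2 + 5*s - 8)Y = 3/s + (-4*s - 23).
Solve for Y(s) and write it as one ratio of polynomials.

Y(s) = (-4*s^2 - 23*s + 3)/(s^3 + 5*s^2 - 8*s)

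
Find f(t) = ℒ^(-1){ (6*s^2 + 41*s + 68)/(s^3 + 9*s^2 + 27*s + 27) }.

Factor the denominator: s^3 + 9*s^2 + 27*s + 27 = (s + 3)^3.
Partial fraction decomposition gives [6/(s + 3)] + [5/(s + 3)^2] + [-1/(s + 3)^3].
Invert each term: 6/(s + 3) ↔ 6e^(-3t); 5/(s + 3)^2 ↔ 5t·e^(-3t); -1/(s + 3)^3 ↔ (-1/2)t^2·e^(-3t).

f(t) = -t^2*exp(-3*t)/2 + 5*t*exp(-3*t) + 6*exp(-3*t)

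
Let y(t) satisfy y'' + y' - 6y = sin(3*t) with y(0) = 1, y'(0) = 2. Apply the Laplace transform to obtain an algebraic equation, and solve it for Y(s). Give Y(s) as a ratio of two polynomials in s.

Y(s) = (s^3 + 3*s^2 + 9*s + 30)/(s^4 + s^3 + 3*s^2 + 9*s - 54)

Laplace-transform each side.
Using L{y''} = s^2 Y - s·y(0) - y'(0) and L{y'} = sY - y(0), with y(0) = 1, y'(0) = 2, the left side becomes (s^2 + s - 6)Y - (s + 3).
The right side is L{sin(3*t)} = 3/(s^2 + 9).
So (s^2 + s - 6)Y = 3/(s^2 + 9) + (s + 3).
Solve for Y(s) and write it as one ratio of polynomials.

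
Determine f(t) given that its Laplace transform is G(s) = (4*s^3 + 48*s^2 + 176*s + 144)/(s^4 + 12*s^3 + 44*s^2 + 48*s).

Factor the denominator: s^4 + 12*s^3 + 44*s^2 + 48*s = s*(s + 2)*(s + 4)*(s + 6).
Partial fraction decomposition gives [-3/(s + 4)] + [3/s] + [3/(s + 2)] + [1/(s + 6)].
Invert each term: -3/(s + 4) ↔ -3e^(-4t); 3/(s - 0) ↔ 3e^(0t); 3/(s + 2) ↔ 3e^(-2t); 1/(s + 6) ↔ e^(-6t).

f(t) = 3 + 3*exp(-2*t) - 3*exp(-4*t) + exp(-6*t)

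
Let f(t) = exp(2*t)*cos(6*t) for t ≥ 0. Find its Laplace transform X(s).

L{cos(6t)} = s/(s^2 + 36).
By the first shifting theorem, multiplying by e^(2t) replaces s with s - 2.

X(s) = (s - 2)/((s - 2)^2 + 36)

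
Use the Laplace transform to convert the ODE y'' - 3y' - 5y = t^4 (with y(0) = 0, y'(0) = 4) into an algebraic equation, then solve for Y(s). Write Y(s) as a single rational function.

Apply the Laplace transform to the equation.
Using L{y''} = s^2 Y - s·y(0) - y'(0) and L{y'} = sY - y(0), with y(0) = 0, y'(0) = 4, the left side becomes (s^2 - 3*s - 5)Y - (4).
The right side is L{t^4} = 24/s^5.
So (s^2 - 3*s - 5)Y = 24/s^5 + (4).
Isolate Y and clear denominators.

Y(s) = (4*s^5 + 24)/(s^7 - 3*s^6 - 5*s^5)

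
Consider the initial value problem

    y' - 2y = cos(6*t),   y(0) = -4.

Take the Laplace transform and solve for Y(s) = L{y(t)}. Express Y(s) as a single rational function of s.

Y(s) = (-4*s^2 + s - 144)/(s^3 - 2*s^2 + 36*s - 72)

Take the Laplace transform of both sides.
The derivative rules (L{y'} = sY - y(0) = sY - (-4)) turn the left side into (s - 2)Y - (-4).
The right side is L{cos(6*t)} = s/(s^2 + 36).
So (s - 2)Y = s/(s^2 + 36) + (-4).
Divide through and combine into a single rational function.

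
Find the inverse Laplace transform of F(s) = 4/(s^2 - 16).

Since L{sinh(4t)} = 4/(s^2 - 16), the inverse is sinh(4*t).

sinh(4*t)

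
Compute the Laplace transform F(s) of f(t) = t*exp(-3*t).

L{e^(-3t)} = 1/(s + 3).
Then apply L{t·g(t)} = -d/ds[G(s)] with G(s) = 1/(s + 3):
differentiating 1 time and applying the sign gives (s + 3)^(-2).

F(s) = (s + 3)^(-2)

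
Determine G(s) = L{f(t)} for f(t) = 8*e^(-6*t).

G(s) = 8/(s + 6)

L{8} = 8/s.
By the first shifting theorem, multiplying by e^(-6t) replaces s with s + 6.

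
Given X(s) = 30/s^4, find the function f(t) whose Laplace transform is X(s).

f(t) = 5*t^3

Since L{t^3} = 3!/s^4 = 6/s^4, the inverse is t^3, scaled by 5.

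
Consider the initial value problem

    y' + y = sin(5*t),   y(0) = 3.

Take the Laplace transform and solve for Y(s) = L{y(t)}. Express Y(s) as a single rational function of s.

Y(s) = (3*s^2 + 80)/(s^3 + s^2 + 25*s + 25)

Apply the Laplace transform to the equation.
With L{y'} = sY - y(0) = sY - 3: the LHS transforms to (s + 1)Y - (3).
The right side is L{sin(5*t)} = 5/(s^2 + 25).
So (s + 1)Y = 5/(s^2 + 25) + (3).
Isolate Y and clear denominators.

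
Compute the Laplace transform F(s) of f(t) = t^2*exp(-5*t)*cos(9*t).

F(s) = 2*(s + 5)*(s^2 + 10*s - 218)/(s^2 + 10*s + 106)^3

L{cos(9t)} = s/(s^2 + 81).
Multiplying by e^(-5t) shifts s → s + 5, so L{exp(-5*t)*cos(9*t)} = (s + 5)/((s + 5)^2 + 81).
Then apply L{t^2·g(t)} = (-1)^2 d^2/ds^2[G(s)] with G(s) = (s + 5)/((s + 5)^2 + 81):
differentiating 2 times and applying the sign gives 2*(s + 5)*(s^2 + 10*s - 218)/(s^2 + 10*s + 106)^3.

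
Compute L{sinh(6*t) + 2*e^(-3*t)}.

6/(s^2 - 36) + 2/(s + 3)

By linearity of the Laplace transform, transform each term separately.
(2)·[L{e^(-3t)} = 1/(s + 3)]; L{sinh(6t)} = 6/(s^2 - 36).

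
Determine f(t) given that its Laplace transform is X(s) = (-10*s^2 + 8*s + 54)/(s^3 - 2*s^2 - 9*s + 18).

Factor the denominator: s^3 - 2*s^2 - 9*s + 18 = (s - 3)*(s - 2)*(s + 3).
Partial fraction decomposition gives [-2/(s + 3)] + [-2/(s - 3)] + [-6/(s - 2)].
Invert each term: -2/(s + 3) ↔ -2e^(-3t); -2/(s - 3) ↔ -2e^(3t); -6/(s - 2) ↔ -6e^(2t).

f(t) = -2*exp(3*t) - 6*exp(2*t) - 2*exp(-3*t)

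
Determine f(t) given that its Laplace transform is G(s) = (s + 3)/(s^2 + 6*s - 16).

Rewrite the denominator: s^2 + 6*s - 16 = (s + 3)^2 - 25.
The form in (s + 3) signals a first-shifting-theorem factor e^(-3t).
Since L{cosh(5t)} = s/(s^2 - 25), the inverse is e^(-3*t)*cosh(5*t).

f(t) = exp(-3*t)*cosh(5*t)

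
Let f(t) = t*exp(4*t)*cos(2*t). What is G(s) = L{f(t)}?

L{cos(2t)} = s/(s^2 + 4).
Multiplying by e^(4t) shifts s → s - 4, so L{exp(4*t)*cos(2*t)} = (s - 4)/((s - 4)^2 + 4).
Then apply L{t·g(t)} = -d/ds[H(s)] with H(s) = (s - 4)/((s - 4)^2 + 4):
differentiating 1 time and applying the sign gives (s - 6)*(s - 2)/(s^2 - 8*s + 20)^2.

G(s) = (s - 6)*(s - 2)/(s^2 - 8*s + 20)^2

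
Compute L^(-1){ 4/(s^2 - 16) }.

Since L{sinh(4t)} = 4/(s^2 - 16), the inverse is sinh(4*t).

sinh(4*t)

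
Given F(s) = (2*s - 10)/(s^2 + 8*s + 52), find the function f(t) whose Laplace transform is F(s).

Complete the square in the denominator: s^2 + 8*s + 52 = (s + 4)^2 + 6^2.
Split the numerator to match: 2*s - 10 = 2·(s + 4) - 3·6.
Invert each term: 2·(s + 4)/((s + 4)^2 + 36) ↔ 2e^(-4t)cos(6t); -3·6/((s + 4)^2 + 36) ↔ -3e^(-4t)sin(6t).

f(t) = -3*exp(-4*t)*sin(6*t) + 2*exp(-4*t)*cos(6*t)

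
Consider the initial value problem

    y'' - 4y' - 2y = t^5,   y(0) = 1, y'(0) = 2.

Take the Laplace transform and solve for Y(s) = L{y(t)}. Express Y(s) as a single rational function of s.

Y(s) = (s^7 - 2*s^6 + 120)/(s^8 - 4*s^7 - 2*s^6)

Take the Laplace transform of both sides.
With L{y''} = s^2 Y - s·y(0) - y'(0) and L{y'} = sY - y(0), with y(0) = 1, y'(0) = 2: the LHS transforms to (s^2 - 4*s - 2)Y - (s - 2).
The right side is L{t^5} = 120/s^6.
So (s^2 - 4*s - 2)Y = 120/s^6 + (s - 2).
Isolate Y and clear denominators.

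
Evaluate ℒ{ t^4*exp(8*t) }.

24/(s - 8)^5

L{t^4} = 4!/s^5 = 24/s^5.
By the first shifting theorem, multiplying by e^(8t) replaces s with s - 8.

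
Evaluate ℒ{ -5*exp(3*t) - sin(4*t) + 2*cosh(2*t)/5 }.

2*s/(5*(s^2 - 4)) - 4/(s^2 + 16) - 5/(s - 3)

By linearity of the Laplace transform, transform each term separately.
(-1)·[L{sin(4t)} = 4/(s^2 + 16)]; (-5)·[L{e^(3t)} = 1/(s - 3)]; (2/5)·[L{cosh(2t)} = s/(s^2 - 4)].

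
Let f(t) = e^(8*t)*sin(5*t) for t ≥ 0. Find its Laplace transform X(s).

X(s) = 5/((s - 8)^2 + 25)

L{sin(5t)} = 5/(s^2 + 25).
By the first shifting theorem, multiplying by e^(8t) replaces s with s - 8.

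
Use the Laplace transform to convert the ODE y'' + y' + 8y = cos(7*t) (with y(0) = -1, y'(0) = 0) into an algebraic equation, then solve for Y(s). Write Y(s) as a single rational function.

Take the Laplace transform of both sides.
With L{y''} = s^2 Y - s·y(0) - y'(0) and L{y'} = sY - y(0), with y(0) = -1, y'(0) = 0: the LHS transforms to (s^2 + s + 8)Y - (-s - 1).
The right side is L{cos(7*t)} = s/(s^2 + 49).
So (s^2 + s + 8)Y = s/(s^2 + 49) + (-s - 1).
Divide through and combine into a single rational function.

Y(s) = (-s^3 - s^2 - 48*s - 49)/(s^4 + s^3 + 57*s^2 + 49*s + 392)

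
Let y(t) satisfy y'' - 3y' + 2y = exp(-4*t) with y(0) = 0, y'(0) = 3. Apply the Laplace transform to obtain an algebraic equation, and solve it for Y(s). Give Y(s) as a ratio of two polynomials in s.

Apply the Laplace transform to the equation.
With L{y''} = s^2 Y - s·y(0) - y'(0) and L{y'} = sY - y(0), with y(0) = 0, y'(0) = 3: the LHS transforms to (s^2 - 3*s + 2)Y - (3).
The right side is L{exp(-4*t)} = 1/(s + 4).
So (s^2 - 3*s + 2)Y = 1/(s + 4) + (3).
Divide through and combine into a single rational function.

Y(s) = (3*s + 13)/(s^3 + s^2 - 10*s + 8)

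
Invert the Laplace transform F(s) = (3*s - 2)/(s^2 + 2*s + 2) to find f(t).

Complete the square in the denominator: s^2 + 2*s + 2 = (s + 1)^2 + 1^2.
Split the numerator to match: 3*s - 2 = 3·(s + 1) - 5·1.
Invert each term: 3·(s + 1)/((s + 1)^2 + 1) ↔ 3e^(-t)cos(t); -5·1/((s + 1)^2 + 1) ↔ -5e^(-t)sin(t).

f(t) = -5*exp(-t)*sin(t) + 3*exp(-t)*cos(t)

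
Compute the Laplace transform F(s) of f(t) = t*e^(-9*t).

L{e^(-9t)} = 1/(s + 9).
Then apply L{t·g(t)} = -d/ds[G(s)] with G(s) = 1/(s + 9):
differentiating 1 time and applying the sign gives (s + 9)^(-2).

F(s) = (s + 9)^(-2)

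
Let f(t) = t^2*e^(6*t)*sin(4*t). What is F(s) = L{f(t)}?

F(s) = 8*(3*s^2 - 36*s + 92)/(s^2 - 12*s + 52)^3

L{sin(4t)} = 4/(s^2 + 16).
Multiplying by e^(6t) shifts s → s - 6, so L{e^(6*t)*sin(4*t)} = 4/((s - 6)^2 + 16).
Then apply L{t^2·g(t)} = (-1)^2 d^2/ds^2[G(s)] with G(s) = 4/((s - 6)^2 + 16):
differentiating 2 times and applying the sign gives 8*(3*s^2 - 36*s + 92)/(s^2 - 12*s + 52)^3.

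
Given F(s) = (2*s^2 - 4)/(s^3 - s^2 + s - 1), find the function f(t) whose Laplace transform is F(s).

f(t) = -exp(t) + 3*sin(t) + 3*cos(t)

Factor the denominator: s^3 - s^2 + s - 1 = (s - 1)*(s^2 + 1).
Partial fraction decomposition gives [-1/(s - 1)] + [3*s/(s^2 + 1)] + [3/(s^2 + 1)].
Invert each term: -1/(s - 1) ↔ -e^(t); 3·s/(s^2 + 1) ↔ 3cos(t); 3·1/(s^2 + 1) ↔ 3sin(t).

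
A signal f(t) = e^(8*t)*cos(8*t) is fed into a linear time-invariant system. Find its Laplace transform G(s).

L{cos(8t)} = s/(s^2 + 64).
By the first shifting theorem, multiplying by e^(8t) replaces s with s - 8.

G(s) = (s - 8)/((s - 8)^2 + 64)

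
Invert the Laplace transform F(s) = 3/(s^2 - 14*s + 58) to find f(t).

Rewrite the denominator: s^2 - 14*s + 58 = (s - 7)^2 + 9.
The form in (s - 7) signals a first-shifting-theorem factor e^(7t).
Since L{sin(3t)} = 3/(s^2 + 9), the inverse is e^(7*t)*sin(3*t).

f(t) = exp(7*t)*sin(3*t)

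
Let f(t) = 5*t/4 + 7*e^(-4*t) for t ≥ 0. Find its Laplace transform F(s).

F(s) = 7/(s + 4) + 5/(4*s^2)

By linearity of the Laplace transform, transform each term separately.
(5/4)·[L{t} = 1!/s^2 = 1/s^2]; (7)·[L{e^(-4t)} = 1/(s + 4)].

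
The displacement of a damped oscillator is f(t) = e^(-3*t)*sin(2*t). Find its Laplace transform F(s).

F(s) = 2/((s + 3)^2 + 4)

L{sin(2t)} = 2/(s^2 + 4).
By the first shifting theorem, multiplying by e^(-3t) replaces s with s + 3.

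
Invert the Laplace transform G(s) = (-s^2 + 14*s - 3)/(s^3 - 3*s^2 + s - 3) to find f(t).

f(t) = 3*exp(3*t) + 2*sin(t) - 4*cos(t)

Factor the denominator: s^3 - 3*s^2 + s - 3 = (s - 3)*(s^2 + 1).
Partial fraction decomposition gives [3/(s - 3)] + [-4*s/(s^2 + 1)] + [2/(s^2 + 1)].
Invert each term: 3/(s - 3) ↔ 3e^(3t); -4·s/(s^2 + 1) ↔ -4cos(t); 2·1/(s^2 + 1) ↔ 2sin(t).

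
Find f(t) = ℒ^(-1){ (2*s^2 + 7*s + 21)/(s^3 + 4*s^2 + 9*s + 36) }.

f(t) = sin(3*t) + cos(3*t) + exp(-4*t)

Factor the denominator: s^3 + 4*s^2 + 9*s + 36 = (s + 4)*(s^2 + 9).
Partial fraction decomposition gives [1/(s + 4)] + [s/(s^2 + 9)] + [3/(s^2 + 9)].
Invert each term: 1/(s + 4) ↔ e^(-4t); 1·s/(s^2 + 9) ↔ cos(3t); 1·3/(s^2 + 9) ↔ sin(3t).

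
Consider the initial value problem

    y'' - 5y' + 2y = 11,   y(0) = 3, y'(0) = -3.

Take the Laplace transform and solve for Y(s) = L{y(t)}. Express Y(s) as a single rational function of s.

Apply the Laplace transform to the equation.
With L{y''} = s^2 Y - s·y(0) - y'(0) and L{y'} = sY - y(0), with y(0) = 3, y'(0) = -3: the LHS transforms to (s^2 - 5*s + 2)Y - (3*s - 18).
The right side is L{11} = 11/s.
So (s^2 - 5*s + 2)Y = 11/s + (3*s - 18).
Divide through and combine into a single rational function.

Y(s) = (3*s^2 - 18*s + 11)/(s^3 - 5*s^2 + 2*s)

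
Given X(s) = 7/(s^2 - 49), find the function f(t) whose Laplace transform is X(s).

Since L{sinh(7t)} = 7/(s^2 - 49), the inverse is sinh(7*t).

f(t) = sinh(7*t)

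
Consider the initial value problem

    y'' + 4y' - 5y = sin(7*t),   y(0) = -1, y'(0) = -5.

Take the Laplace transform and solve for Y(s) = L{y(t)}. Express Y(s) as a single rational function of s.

Transform both sides with L{·}.
The derivative rules (L{y''} = s^2 Y - s·y(0) - y'(0) and L{y'} = sY - y(0), with y(0) = -1, y'(0) = -5) turn the left side into (s^2 + 4*s - 5)Y - (-s - 9).
The right side is L{sin(7*t)} = 7/(s^2 + 49).
So (s^2 + 4*s - 5)Y = 7/(s^2 + 49) + (-s - 9).
Isolate Y and clear denominators.

Y(s) = (-s^3 - 9*s^2 - 49*s - 434)/(s^4 + 4*s^3 + 44*s^2 + 196*s - 245)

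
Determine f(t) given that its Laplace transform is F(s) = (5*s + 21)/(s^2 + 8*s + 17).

f(t) = exp(-4*t)*sin(t) + 5*exp(-4*t)*cos(t)

Complete the square in the denominator: s^2 + 8*s + 17 = (s + 4)^2 + 1^2.
Split the numerator to match: 5*s + 21 = 5·(s + 4) + 1·1.
Invert each term: 5·(s + 4)/((s + 4)^2 + 1) ↔ 5e^(-4t)cos(t); 1·1/((s + 4)^2 + 1) ↔ e^(-4t)sin(t).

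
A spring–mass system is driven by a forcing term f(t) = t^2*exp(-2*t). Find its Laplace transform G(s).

L{t^2} = 2!/s^3 = 2/s^3.
By the first shifting theorem, multiplying by e^(-2t) replaces s with s + 2.

G(s) = 2/(s + 2)^3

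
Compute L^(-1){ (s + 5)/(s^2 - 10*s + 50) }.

2*exp(5*t)*sin(5*t) + exp(5*t)*cos(5*t)

Complete the square in the denominator: s^2 - 10*s + 50 = (s - 5)^2 + 5^2.
Split the numerator to match: s + 5 = 1·(s - 5) + 2·5.
Invert each term: 1·(s - 5)/((s - 5)^2 + 25) ↔ e^(5t)cos(5t); 2·5/((s - 5)^2 + 25) ↔ 2e^(5t)sin(5t).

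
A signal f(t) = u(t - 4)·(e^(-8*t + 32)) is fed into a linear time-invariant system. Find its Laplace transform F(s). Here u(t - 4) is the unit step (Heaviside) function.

By the second shifting theorem, L{u(t - c)·g(t - c)} = e^(-cs)·G(s) with c = 4 and G(s) = L{g(t)}.
L{e^(-8t)} = 1/(s + 8).

F(s) = exp(-4*s)/(s + 8)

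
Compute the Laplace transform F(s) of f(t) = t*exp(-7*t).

L{e^(-7t)} = 1/(s + 7).
Then apply L{t·g(t)} = -d/ds[G(s)] with G(s) = 1/(s + 7):
differentiating 1 time and applying the sign gives (s + 7)^(-2).

F(s) = (s + 7)^(-2)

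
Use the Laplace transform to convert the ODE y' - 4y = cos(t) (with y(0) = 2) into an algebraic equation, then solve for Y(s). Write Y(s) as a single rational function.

Transform both sides with L{·}.
With L{y'} = sY - y(0) = sY - 2: the LHS transforms to (s - 4)Y - (2).
The right side is L{cos(t)} = s/(s^2 + 1).
So (s - 4)Y = s/(s^2 + 1) + (2).
Solve for Y(s) and write it as one ratio of polynomials.

Y(s) = (2*s^2 + s + 2)/(s^3 - 4*s^2 + s - 4)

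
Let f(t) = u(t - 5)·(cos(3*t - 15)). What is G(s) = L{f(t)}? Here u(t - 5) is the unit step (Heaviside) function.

G(s) = s*exp(-5*s)/(s^2 + 9)

By the second shifting theorem, L{u(t - c)·g(t - c)} = e^(-cs)·H(s) with c = 5 and H(s) = L{g(t)}.
L{cos(3t)} = s/(s^2 + 9).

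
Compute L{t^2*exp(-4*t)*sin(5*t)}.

10*(3*s^2 + 24*s + 23)/(s^2 + 8*s + 41)^3

L{sin(5t)} = 5/(s^2 + 25).
Multiplying by e^(-4t) shifts s → s + 4, so L{exp(-4*t)*sin(5*t)} = 5/((s + 4)^2 + 25).
Then apply L{t^2·g(t)} = (-1)^2 d^2/ds^2[H(s)] with H(s) = 5/((s + 4)^2 + 25):
differentiating 2 times and applying the sign gives 10*(3*s^2 + 24*s + 23)/(s^2 + 8*s + 41)^3.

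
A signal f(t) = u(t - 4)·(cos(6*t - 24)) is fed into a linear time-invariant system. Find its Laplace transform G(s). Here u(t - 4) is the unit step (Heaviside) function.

By the second shifting theorem, L{u(t - c)·g(t - c)} = e^(-cs)·H(s) with c = 4 and H(s) = L{g(t)}.
L{cos(6t)} = s/(s^2 + 36).

G(s) = s*exp(-4*s)/(s^2 + 36)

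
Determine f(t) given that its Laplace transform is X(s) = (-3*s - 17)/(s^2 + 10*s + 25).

f(t) = -2*t*exp(-5*t) - 3*exp(-5*t)

Factor the denominator: s^2 + 10*s + 25 = (s + 5)^2.
Partial fraction decomposition gives [-3/(s + 5)] + [-2/(s + 5)^2].
Invert each term: -3/(s + 5) ↔ -3e^(-5t); -2/(s + 5)^2 ↔ -2t·e^(-5t).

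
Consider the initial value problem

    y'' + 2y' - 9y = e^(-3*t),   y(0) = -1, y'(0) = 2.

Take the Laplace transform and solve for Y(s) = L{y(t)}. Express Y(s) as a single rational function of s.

Y(s) = (-s^2 - 3*s + 1)/(s^3 + 5*s^2 - 3*s - 27)

Transform both sides with L{·}.
The derivative rules (L{y''} = s^2 Y - s·y(0) - y'(0) and L{y'} = sY - y(0), with y(0) = -1, y'(0) = 2) turn the left side into (s^2 + 2*s - 9)Y - (-s).
The right side is L{e^(-3*t)} = 1/(s + 3).
So (s^2 + 2*s - 9)Y = 1/(s + 3) + (-s).
Isolate Y and clear denominators.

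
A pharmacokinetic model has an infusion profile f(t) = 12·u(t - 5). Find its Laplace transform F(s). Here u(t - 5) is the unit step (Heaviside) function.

F(s) = 12*exp(-5*s)/s

By the second shifting theorem, L{u(t - c)·g(t - c)} = e^(-cs)·G(s) with c = 5 and G(s) = L{g(t)}.
L{12} = 12/s.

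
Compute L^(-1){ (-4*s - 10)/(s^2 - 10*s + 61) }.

Complete the square in the denominator: s^2 - 10*s + 61 = (s - 5)^2 + 6^2.
Split the numerator to match: -4*s - 10 = -4·(s - 5) - 5·6.
Invert each term: -4·(s - 5)/((s - 5)^2 + 36) ↔ -4e^(5t)cos(6t); -5·6/((s - 5)^2 + 36) ↔ -5e^(5t)sin(6t).

-5*exp(5*t)*sin(6*t) - 4*exp(5*t)*cos(6*t)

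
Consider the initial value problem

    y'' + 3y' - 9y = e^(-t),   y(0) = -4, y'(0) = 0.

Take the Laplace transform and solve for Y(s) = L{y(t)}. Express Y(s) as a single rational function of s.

Y(s) = (-4*s^2 - 16*s - 11)/(s^3 + 4*s^2 - 6*s - 9)

Laplace-transform each side.
The derivative rules (L{y''} = s^2 Y - s·y(0) - y'(0) and L{y'} = sY - y(0), with y(0) = -4, y'(0) = 0) turn the left side into (s^2 + 3*s - 9)Y - (-4*s - 12).
The right side is L{e^(-t)} = 1/(s + 1).
So (s^2 + 3*s - 9)Y = 1/(s + 1) + (-4*s - 12).
Isolate Y and clear denominators.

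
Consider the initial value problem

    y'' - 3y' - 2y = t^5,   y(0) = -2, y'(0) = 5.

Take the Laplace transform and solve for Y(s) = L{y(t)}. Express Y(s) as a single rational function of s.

Y(s) = (-2*s^7 + 11*s^6 + 120)/(s^8 - 3*s^7 - 2*s^6)

Laplace-transform each side.
With L{y''} = s^2 Y - s·y(0) - y'(0) and L{y'} = sY - y(0), with y(0) = -2, y'(0) = 5: the LHS transforms to (s^2 - 3*s - 2)Y - (-2*s + 11).
The right side is L{t^5} = 120/s^6.
So (s^2 - 3*s - 2)Y = 120/s^6 + (-2*s + 11).
Isolate Y and clear denominators.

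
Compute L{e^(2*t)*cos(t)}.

L{cos(t)} = s/(s^2 + 1).
By the first shifting theorem, multiplying by e^(2t) replaces s with s - 2.

(s - 2)/((s - 2)^2 + 1)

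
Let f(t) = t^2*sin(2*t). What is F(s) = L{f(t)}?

L{sin(2t)} = 2/(s^2 + 4).
Then apply L{t^2·g(t)} = (-1)^2 d^2/ds^2[G(s)] with G(s) = 2/(s^2 + 4):
differentiating 2 times and applying the sign gives 4*(3*s^2 - 4)/(s^2 + 4)^3.

F(s) = 4*(3*s^2 - 4)/(s^2 + 4)^3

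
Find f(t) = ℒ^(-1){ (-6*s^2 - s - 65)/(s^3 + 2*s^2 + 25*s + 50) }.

f(t) = sin(5*t) - 3*cos(5*t) - 3*exp(-2*t)

Factor the denominator: s^3 + 2*s^2 + 25*s + 50 = (s + 2)*(s^2 + 25).
Partial fraction decomposition gives [-3/(s + 2)] + [-3*s/(s^2 + 25)] + [5/(s^2 + 25)].
Invert each term: -3/(s + 2) ↔ -3e^(-2t); -3·s/(s^2 + 25) ↔ -3cos(5t); 1·5/(s^2 + 25) ↔ sin(5t).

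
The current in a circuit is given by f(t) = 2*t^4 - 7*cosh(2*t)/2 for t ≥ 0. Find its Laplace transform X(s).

By linearity of the Laplace transform, transform each term separately.
(2)·[L{t^4} = 4!/s^5 = 24/s^5]; (-7/2)·[L{cosh(2t)} = s/(s^2 - 4)].

X(s) = -7*s/(2*(s^2 - 4)) + 48/s^5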